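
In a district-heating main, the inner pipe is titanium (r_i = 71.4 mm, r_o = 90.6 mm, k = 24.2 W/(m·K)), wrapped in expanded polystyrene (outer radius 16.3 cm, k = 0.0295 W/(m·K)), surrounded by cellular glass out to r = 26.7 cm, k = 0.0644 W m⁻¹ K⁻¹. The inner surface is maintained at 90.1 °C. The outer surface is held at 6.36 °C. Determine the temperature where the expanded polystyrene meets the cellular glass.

Resistance network (inner→outer):
  R'_titanium = ln(0.0906/0.0714)/(2πk) = 0.2382/(2π·24.2) = 0.001566 m·K/W
  R'_expanded polystyrene = ln(0.163/0.0906)/(2πk) = 0.5873/(2π·0.0295) = 3.169 m·K/W
  R'_cellular glass = ln(0.267/0.163)/(2πk) = 0.4935/(2π·0.0644) = 1.220 m·K/W
ΣR = 0.001566 + 3.169 + 1.220 = 4.391 m·K/W
Q' = ΔT/ΣR = (90.1 °C − 6.36 °C)/4.391 = 19.07 W/m
From the inner boundary to the expanded polystyrene/cellular glass interface, ΣR_partial = 3.171 m·K/W.
T_interface = T_in − Q'·ΣR_partial = 90.1 °C − (19.07)(3.171) = 29.6 °C

T = 29.6 °C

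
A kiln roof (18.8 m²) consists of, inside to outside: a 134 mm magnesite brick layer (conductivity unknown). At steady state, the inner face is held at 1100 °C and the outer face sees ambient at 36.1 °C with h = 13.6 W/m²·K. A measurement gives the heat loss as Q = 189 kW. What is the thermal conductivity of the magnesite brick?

ΣR = ΔT/Q = |1100 − 36.1|/1.89×10^5 = 0.005629 K/W
Known resistances:
  R_conv,out = 1/(hA) = 1/(13.6·18.8) = 0.003911 K/W
R_magnesite brick = ΣR − ΣR_known = 0.005629 − 0.003911 = 0.001718 K/W
L/(kA) = 0.001718 ⇒ k = 0.134/(0.001718·18.8) = 4.15 W/m·K

k = 4.15 W/m·K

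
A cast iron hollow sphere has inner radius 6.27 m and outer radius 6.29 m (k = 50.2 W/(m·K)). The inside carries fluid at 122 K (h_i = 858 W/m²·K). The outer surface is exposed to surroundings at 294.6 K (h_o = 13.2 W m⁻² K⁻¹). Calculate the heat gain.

Treat each layer as a resistance in series:
  R_conv,in = 1/(4πr²h) = 1/(4π·6.27²·858) = 2.359×10^-6 K/W
  R_cast iron = (1/6.27 − 1/6.29)/(4πk) = 5.071×10^-4/(4π·50.2) = 8.039×10^-7 K/W
  R_conv,out = 1/(4πr²h) = 1/(4π·6.29²·13.2) = 1.524×10^-4 K/W
ΣR = 2.359×10^-6 + 8.039×10^-7 + 1.524×10^-4 = 1.556×10^-4 K/W
Q = ΔT/ΣR = (122 K − 294.6 K)/1.556×10^-4 = -1.11×10^6 W
(Negative Q ⇒ heat flows inward; heat gain = 1.11×10^6 W.)

Q = 1.11×10^6 W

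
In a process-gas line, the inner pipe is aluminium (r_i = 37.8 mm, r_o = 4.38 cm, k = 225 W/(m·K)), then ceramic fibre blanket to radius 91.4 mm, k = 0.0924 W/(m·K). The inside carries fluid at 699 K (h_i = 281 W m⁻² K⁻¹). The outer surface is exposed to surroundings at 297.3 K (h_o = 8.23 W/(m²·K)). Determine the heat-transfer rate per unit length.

Series thermal resistances, inner to outer:
  R'_conv,in = 1/(2πr h) = 1/(2π·0.0378·281) = 0.01498 m·K/W
  R'_aluminium = ln(0.0438/0.0378)/(2πk) = 0.1473/(2π·225) = 1.042×10^-4 m·K/W
  R'_ceramic fibre blanket = ln(0.0914/0.0438)/(2πk) = 0.7356/(2π·0.0924) = 1.267 m·K/W
  R'_conv,out = 1/(2πr h) = 1/(2π·0.0914·8.23) = 0.2116 m·K/W
ΣR = 0.01498 + 1.042×10^-4 + 1.267 + 0.2116 = 1.494 m·K/W
Q' = ΔT/ΣR = (699 K − 297.3 K)/1.494 = 269 W/m

Q' = 269 W/m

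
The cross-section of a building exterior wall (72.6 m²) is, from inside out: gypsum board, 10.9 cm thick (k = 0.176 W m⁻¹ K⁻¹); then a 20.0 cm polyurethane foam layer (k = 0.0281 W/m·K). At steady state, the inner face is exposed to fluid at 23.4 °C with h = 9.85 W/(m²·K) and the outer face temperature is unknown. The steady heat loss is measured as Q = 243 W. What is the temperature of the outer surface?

Sum the resistances:
  R_conv,in = 1/(hA) = 1/(9.85·72.6) = 0.001398 K/W
  R_gypsum board = L/(kA) = 0.109/(0.176·72.6) = 0.008531 K/W
  R_polyurethane foam = L/(kA) = 0.200/(0.0281·72.6) = 0.09804 K/W
ΣR = 0.1080 K/W
ΔT = Q·ΣR = 243 × 0.1080 = 26.24 K
Heat flows outward, so T_out = T_in − ΔT = 23.4 − 26.24 = -2.84 °C

T_out = -2.84 °C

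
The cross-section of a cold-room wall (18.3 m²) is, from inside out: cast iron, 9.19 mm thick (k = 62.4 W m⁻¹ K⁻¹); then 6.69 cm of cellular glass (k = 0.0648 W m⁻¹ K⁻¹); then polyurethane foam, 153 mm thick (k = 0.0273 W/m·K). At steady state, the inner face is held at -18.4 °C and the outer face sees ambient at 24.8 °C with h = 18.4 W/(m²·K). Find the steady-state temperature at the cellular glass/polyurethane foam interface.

T = -11.7 °C

Series thermal resistances, inner to outer:
  R_cast iron = L/(kA) = 0.00919/(62.4·18.3) = 8.048×10^-6 K/W
  R_cellular glass = L/(kA) = 0.0669/(0.0648·18.3) = 0.05642 K/W
  R_polyurethane foam = L/(kA) = 0.153/(0.0273·18.3) = 0.3063 K/W
  R_conv,out = 1/(hA) = 1/(18.4·18.3) = 0.002970 K/W
ΣR = 8.048×10^-6 + 0.05642 + 0.3063 + 0.002970 = 0.3657 K/W
Q = ΔT/ΣR = (-18.4 °C − 24.8 °C)/0.3657 = -118.1 W
From the inner boundary to the cellular glass/polyurethane foam interface, ΣR_partial = 0.05643 K/W.
T_interface = T_in − Q·ΣR_partial = -18.4 °C − (-118.1)(0.05643) = -11.7 °C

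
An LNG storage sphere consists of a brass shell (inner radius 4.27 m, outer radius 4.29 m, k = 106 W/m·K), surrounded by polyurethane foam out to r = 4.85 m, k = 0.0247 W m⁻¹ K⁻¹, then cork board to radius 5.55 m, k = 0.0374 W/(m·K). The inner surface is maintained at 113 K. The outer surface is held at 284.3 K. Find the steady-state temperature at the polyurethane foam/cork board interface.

T = 217.6 K

Resistance network (inner→outer):
  R_brass = (1/4.27 − 1/4.29)/(4πk) = 0.001092/(4π·106) = 8.197×10^-7 K/W
  R_polyurethane foam = (1/4.29 − 1/4.85)/(4πk) = 0.02691/(4π·0.0247) = 0.08671 K/W
  R_cork board = (1/4.85 − 1/5.55)/(4πk) = 0.02601/(4π·0.0374) = 0.05533 K/W
ΣR = 8.197×10^-7 + 0.08671 + 0.05533 = 0.1420 K/W
Q = ΔT/ΣR = (113 K − 284.3 K)/0.1420 = -1206 W
From the inner boundary to the polyurethane foam/cork board interface, ΣR_partial = 0.08671 K/W.
T_interface = T_in − Q·ΣR_partial = 113 K − (-1206)(0.08671) = 217.6 K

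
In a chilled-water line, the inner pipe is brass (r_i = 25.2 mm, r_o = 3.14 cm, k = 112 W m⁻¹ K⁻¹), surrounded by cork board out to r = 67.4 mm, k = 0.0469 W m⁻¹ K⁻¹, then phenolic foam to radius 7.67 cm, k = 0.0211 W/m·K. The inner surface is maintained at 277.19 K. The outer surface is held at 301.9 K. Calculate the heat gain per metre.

Series thermal resistances, inner to outer:
  R'_brass = ln(0.0314/0.0252)/(2πk) = 0.2200/(2π·112) = 3.126×10^-4 m·K/W
  R'_cork board = ln(0.0674/0.0314)/(2πk) = 0.7638/(2π·0.0469) = 2.592 m·K/W
  R'_phenolic foam = ln(0.0767/0.0674)/(2πk) = 0.1293/(2π·0.0211) = 0.9750 m·K/W
ΣR = 3.126×10^-4 + 2.592 + 0.9750 = 3.567 m·K/W
Q' = ΔT/ΣR = (277.19 K − 301.9 K)/3.567 = -6.93 W/m
(Negative Q' ⇒ heat flows inward; heat gain = 6.93 W/m.)

Q' = 6.93 W/m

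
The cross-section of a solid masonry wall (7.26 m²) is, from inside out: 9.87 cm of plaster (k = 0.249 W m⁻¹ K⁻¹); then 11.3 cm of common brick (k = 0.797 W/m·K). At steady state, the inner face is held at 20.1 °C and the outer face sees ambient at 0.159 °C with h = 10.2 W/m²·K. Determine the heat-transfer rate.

Resistance network (inner→outer):
  R_plaster = L/(kA) = 0.0987/(0.249·7.26) = 0.05460 K/W
  R_common brick = L/(kA) = 0.113/(0.797·7.26) = 0.01953 K/W
  R_conv,out = 1/(hA) = 1/(10.2·7.26) = 0.01350 K/W
ΣR = 0.05460 + 0.01953 + 0.01350 = 0.08763 K/W
Q = ΔT/ΣR = (20.1 °C − 0.159 °C)/0.08763 = 228 W

Q = 228 W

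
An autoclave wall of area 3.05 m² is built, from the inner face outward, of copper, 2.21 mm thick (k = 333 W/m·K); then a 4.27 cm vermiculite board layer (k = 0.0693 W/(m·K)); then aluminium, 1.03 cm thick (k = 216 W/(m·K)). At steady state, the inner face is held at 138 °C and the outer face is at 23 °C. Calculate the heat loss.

Q = 569 W

Series thermal resistances, inner to outer:
  R_copper = L/(kA) = 0.00221/(333·3.05) = 2.176×10^-6 K/W
  R_vermiculite board = L/(kA) = 0.0427/(0.0693·3.05) = 0.2020 K/W
  R_aluminium = L/(kA) = 0.0103/(216·3.05) = 1.563×10^-5 K/W
ΣR = 2.176×10^-6 + 0.2020 + 1.563×10^-5 = 0.2020 K/W
Q = ΔT/ΣR = (138 °C − 23 °C)/0.2020 = 569 W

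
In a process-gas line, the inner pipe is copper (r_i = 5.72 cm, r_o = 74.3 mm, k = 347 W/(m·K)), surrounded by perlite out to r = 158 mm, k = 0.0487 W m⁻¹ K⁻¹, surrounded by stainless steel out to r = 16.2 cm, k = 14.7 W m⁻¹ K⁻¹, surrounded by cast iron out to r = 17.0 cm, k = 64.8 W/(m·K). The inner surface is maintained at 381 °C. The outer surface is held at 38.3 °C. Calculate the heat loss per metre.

Q' = 139 W/m

Resistance network (inner→outer):
  R'_copper = ln(0.0743/0.0572)/(2πk) = 0.2616/(2π·347) = 1.200×10^-4 m·K/W
  R'_perlite = ln(0.158/0.0743)/(2πk) = 0.7545/(2π·0.0487) = 2.466 m·K/W
  R'_stainless steel = ln(0.162/0.158)/(2πk) = 0.02500/(2π·14.7) = 2.707×10^-4 m·K/W
  R'_cast iron = ln(0.170/0.162)/(2πk) = 0.04820/(2π·64.8) = 1.184×10^-4 m·K/W
ΣR = 1.200×10^-4 + 2.466 + 2.707×10^-4 + 1.184×10^-4 = 2.467 m·K/W
Q' = ΔT/ΣR = (381 °C − 38.3 °C)/2.467 = 139 W/m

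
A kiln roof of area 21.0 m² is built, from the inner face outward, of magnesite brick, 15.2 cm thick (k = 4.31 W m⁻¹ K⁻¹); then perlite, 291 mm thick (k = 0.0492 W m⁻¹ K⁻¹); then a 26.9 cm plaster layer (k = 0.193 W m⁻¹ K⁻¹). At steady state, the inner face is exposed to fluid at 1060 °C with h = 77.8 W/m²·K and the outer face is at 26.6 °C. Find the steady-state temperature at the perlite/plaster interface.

Series thermal resistances, inner to outer:
  R_conv,in = 1/(hA) = 1/(77.8·21.0) = 6.121×10^-4 K/W
  R_magnesite brick = L/(kA) = 0.152/(4.31·21.0) = 0.001679 K/W
  R_perlite = L/(kA) = 0.291/(0.0492·21.0) = 0.2816 K/W
  R_plaster = L/(kA) = 0.269/(0.193·21.0) = 0.06637 K/W
ΣR = 6.121×10^-4 + 0.001679 + 0.2816 + 0.06637 = 0.3503 K/W
Q = ΔT/ΣR = (1060 °C − 26.6 °C)/0.3503 = 2950 W
From the inner boundary to the perlite/plaster interface, ΣR_partial = 0.2839 K/W.
T_interface = T_in − Q·ΣR_partial = 1060 °C − (2950)(0.2839) = 222 °C

T = 222 °C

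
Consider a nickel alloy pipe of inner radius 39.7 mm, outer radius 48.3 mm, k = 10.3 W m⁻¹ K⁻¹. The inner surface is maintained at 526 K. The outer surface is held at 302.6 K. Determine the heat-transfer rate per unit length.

Q' = 2πk·ΔT/ln(r₂/r₁) = 2π × 10.3 × 223.4 / ln(0.0483/0.0397) = 73700 W/m

Q' = 73700 W/m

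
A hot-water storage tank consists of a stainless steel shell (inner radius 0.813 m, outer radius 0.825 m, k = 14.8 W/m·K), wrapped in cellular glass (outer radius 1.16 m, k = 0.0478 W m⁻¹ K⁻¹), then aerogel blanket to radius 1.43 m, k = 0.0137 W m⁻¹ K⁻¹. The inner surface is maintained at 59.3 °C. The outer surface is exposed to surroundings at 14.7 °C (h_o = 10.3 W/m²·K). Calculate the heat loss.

Q = 29.1 W

Resistance network (inner→outer):
  R_stainless steel = (1/0.813 − 1/0.825)/(4πk) = 0.01789/(4π·14.8) = 9.620×10^-5 K/W
  R_cellular glass = (1/0.825 − 1/1.16)/(4πk) = 0.3501/(4π·0.0478) = 0.5828 K/W
  R_aerogel blanket = (1/1.16 − 1/1.43)/(4πk) = 0.1628/(4π·0.0137) = 0.9455 K/W
  R_conv,out = 1/(4πr²h) = 1/(4π·1.43²·10.3) = 0.003778 K/W
ΣR = 9.620×10^-5 + 0.5828 + 0.9455 + 0.003778 = 1.532 K/W
Q = ΔT/ΣR = (59.3 °C − 14.7 °C)/1.532 = 29.1 W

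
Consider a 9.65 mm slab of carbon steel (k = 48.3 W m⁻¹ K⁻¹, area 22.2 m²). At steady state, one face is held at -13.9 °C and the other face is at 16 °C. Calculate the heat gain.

Q = 3.32×10^6 W

Q = kA·ΔT/L = 48.3 × 22.2 × |-13.9 °C − 16 °C| / 0.00965 = 3.32×10^6 W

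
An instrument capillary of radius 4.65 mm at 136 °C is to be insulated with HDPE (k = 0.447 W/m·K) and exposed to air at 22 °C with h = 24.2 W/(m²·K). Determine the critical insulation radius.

r_cr = 1.85 cm

For a cylinder, r_cr = k_ins/h = 0.447/24.2 = 0.0185 m = 1.85 cm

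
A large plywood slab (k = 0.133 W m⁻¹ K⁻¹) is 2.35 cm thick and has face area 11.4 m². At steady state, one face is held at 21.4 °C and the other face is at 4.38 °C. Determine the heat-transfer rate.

Q = kA·ΔT/L = 0.133 × 11.4 × |21.4 °C − 4.38 °C| / 0.0235 = 1100 W

Q = 1100 W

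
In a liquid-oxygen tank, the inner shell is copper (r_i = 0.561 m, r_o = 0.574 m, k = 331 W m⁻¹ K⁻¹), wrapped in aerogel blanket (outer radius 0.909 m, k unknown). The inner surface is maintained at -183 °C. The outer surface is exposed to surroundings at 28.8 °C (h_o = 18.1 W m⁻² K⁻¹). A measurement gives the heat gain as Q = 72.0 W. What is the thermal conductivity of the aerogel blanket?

ΣR = ΔT/Q = |-183 − 28.8|/72.0 = 2.942 K/W
Known resistances:
  R_copper = (1/0.561 − 1/0.574)/(4πk) = 0.04037/(4π·331) = 9.706×10^-6 K/W
  R_conv,out = 1/(4πr²h) = 1/(4π·0.909²·18.1) = 0.005321 K/W
R_aerogel blanket = ΣR − ΣR_known = 2.942 − 0.005331 = 2.937 K/W
(1/r₁−1/r₂)/(4πk) = 2.937 ⇒ k = 0.6421/(4π·2.937) = 0.0174 W/m·K

k = 0.0174 W/m·K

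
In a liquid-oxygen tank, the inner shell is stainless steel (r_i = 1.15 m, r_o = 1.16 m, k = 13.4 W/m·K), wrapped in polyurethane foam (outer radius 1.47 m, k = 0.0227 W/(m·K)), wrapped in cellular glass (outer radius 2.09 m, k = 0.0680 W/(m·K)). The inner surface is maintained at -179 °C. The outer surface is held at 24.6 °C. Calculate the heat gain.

Treat each layer as a resistance in series:
  R_stainless steel = (1/1.15 − 1/1.16)/(4πk) = 0.007496/(4π·13.4) = 4.452×10^-5 K/W
  R_polyurethane foam = (1/1.16 − 1/1.47)/(4πk) = 0.1818/(4π·0.0227) = 0.6373 K/W
  R_cellular glass = (1/1.47 − 1/2.09)/(4πk) = 0.2018/(4π·0.0680) = 0.2362 K/W
ΣR = 4.452×10^-5 + 0.6373 + 0.2362 = 0.8735 K/W
Q = ΔT/ΣR = (-179 °C − 24.6 °C)/0.8735 = -233 W
(Negative Q ⇒ heat flows inward; heat gain = 233 W.)

Q = 233 W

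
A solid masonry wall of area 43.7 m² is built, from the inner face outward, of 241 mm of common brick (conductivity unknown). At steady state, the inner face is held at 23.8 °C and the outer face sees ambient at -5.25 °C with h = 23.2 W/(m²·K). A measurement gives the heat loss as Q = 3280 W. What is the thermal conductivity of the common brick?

k = 0.701 W/m·K

ΣR = ΔT/Q = |23.8 − -5.25|/3280 = 0.008857 K/W
Known resistances:
  R_conv,out = 1/(hA) = 1/(23.2·43.7) = 9.863×10^-4 K/W
R_common brick = ΣR − ΣR_known = 0.008857 − 9.863×10^-4 = 0.007871 K/W
L/(kA) = 0.007871 ⇒ k = 0.241/(0.007871·43.7) = 0.701 W/m·K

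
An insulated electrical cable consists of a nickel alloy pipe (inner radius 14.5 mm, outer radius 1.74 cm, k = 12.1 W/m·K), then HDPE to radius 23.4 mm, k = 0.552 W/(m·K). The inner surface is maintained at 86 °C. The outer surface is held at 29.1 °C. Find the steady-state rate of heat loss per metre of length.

Series thermal resistances, inner to outer:
  R'_nickel alloy = ln(0.0174/0.0145)/(2πk) = 0.1823/(2π·12.1) = 0.002398 m·K/W
  R'_HDPE = ln(0.0234/0.0174)/(2πk) = 0.2963/(2π·0.552) = 0.08542 m·K/W
ΣR = 0.002398 + 0.08542 = 0.08782 m·K/W
Q' = ΔT/ΣR = (86 °C − 29.1 °C)/0.08782 = 648 W/m

Q' = 648 W/m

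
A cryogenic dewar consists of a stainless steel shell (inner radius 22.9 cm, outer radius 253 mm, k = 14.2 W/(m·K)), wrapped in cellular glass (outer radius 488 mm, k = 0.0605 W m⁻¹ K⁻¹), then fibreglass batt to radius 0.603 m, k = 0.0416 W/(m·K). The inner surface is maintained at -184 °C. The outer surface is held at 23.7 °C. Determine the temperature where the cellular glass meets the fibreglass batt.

T = -24.0 °C

Resistance network (inner→outer):
  R_stainless steel = (1/0.229 − 1/0.253)/(4πk) = 0.4142/(4π·14.2) = 0.002321 K/W
  R_cellular glass = (1/0.253 − 1/0.488)/(4πk) = 1.903/(4π·0.0605) = 2.504 K/W
  R_fibreglass batt = (1/0.488 − 1/0.603)/(4πk) = 0.3908/(4π·0.0416) = 0.7476 K/W
ΣR = 0.002321 + 2.504 + 0.7476 = 3.254 K/W
Q = ΔT/ΣR = (-184 °C − 23.7 °C)/3.254 = -63.83 W
From the inner boundary to the cellular glass/fibreglass batt interface, ΣR_partial = 2.506 K/W.
T_interface = T_in − Q·ΣR_partial = -184 °C − (-63.83)(2.506) = -24.0 °C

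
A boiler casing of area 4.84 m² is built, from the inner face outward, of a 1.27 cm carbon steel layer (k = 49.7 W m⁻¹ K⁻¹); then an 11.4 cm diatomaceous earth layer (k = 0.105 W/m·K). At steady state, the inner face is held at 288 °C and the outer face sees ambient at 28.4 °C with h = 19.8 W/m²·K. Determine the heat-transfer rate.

Q = 1110 W

Resistance network (inner→outer):
  R_carbon steel = L/(kA) = 0.0127/(49.7·4.84) = 5.280×10^-5 K/W
  R_diatomaceous earth = L/(kA) = 0.114/(0.105·4.84) = 0.2243 K/W
  R_conv,out = 1/(hA) = 1/(19.8·4.84) = 0.01043 K/W
ΣR = 5.280×10^-5 + 0.2243 + 0.01043 = 0.2348 K/W
Q = ΔT/ΣR = (288 °C − 28.4 °C)/0.2348 = 1110 W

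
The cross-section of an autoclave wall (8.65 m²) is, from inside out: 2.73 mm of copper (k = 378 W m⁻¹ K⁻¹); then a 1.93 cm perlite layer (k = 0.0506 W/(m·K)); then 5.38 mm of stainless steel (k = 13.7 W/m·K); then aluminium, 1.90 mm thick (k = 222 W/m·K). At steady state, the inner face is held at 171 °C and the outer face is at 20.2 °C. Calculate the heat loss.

Series thermal resistances, inner to outer:
  R_copper = L/(kA) = 0.00273/(378·8.65) = 8.349×10^-7 K/W
  R_perlite = L/(kA) = 0.0193/(0.0506·8.65) = 0.04410 K/W
  R_stainless steel = L/(kA) = 0.00538/(13.7·8.65) = 4.540×10^-5 K/W
  R_aluminium = L/(kA) = 0.00190/(222·8.65) = 9.894×10^-7 K/W
ΣR = 8.349×10^-7 + 0.04410 + 4.540×10^-5 + 9.894×10^-7 = 0.04415 K/W
Q = ΔT/ΣR = (171 °C − 20.2 °C)/0.04415 = 3420 W

Q = 3.42 kW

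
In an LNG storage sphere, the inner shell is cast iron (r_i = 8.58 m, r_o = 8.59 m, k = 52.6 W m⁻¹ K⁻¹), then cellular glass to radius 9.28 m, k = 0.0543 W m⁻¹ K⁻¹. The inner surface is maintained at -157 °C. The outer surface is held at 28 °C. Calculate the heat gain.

Q = 14.6 kW

Resistance network (inner→outer):
  R_cast iron = (1/8.58 − 1/8.59)/(4πk) = 1.357×10^-4/(4π·52.6) = 2.053×10^-7 K/W
  R_cellular glass = (1/8.59 − 1/9.28)/(4πk) = 0.008656/(4π·0.0543) = 0.01269 K/W
ΣR = 2.053×10^-7 + 0.01269 = 0.01269 K/W
Q = ΔT/ΣR = (-157 °C − 28 °C)/0.01269 = -14600 W
(Negative Q ⇒ heat flows inward; heat gain = 14600 W.)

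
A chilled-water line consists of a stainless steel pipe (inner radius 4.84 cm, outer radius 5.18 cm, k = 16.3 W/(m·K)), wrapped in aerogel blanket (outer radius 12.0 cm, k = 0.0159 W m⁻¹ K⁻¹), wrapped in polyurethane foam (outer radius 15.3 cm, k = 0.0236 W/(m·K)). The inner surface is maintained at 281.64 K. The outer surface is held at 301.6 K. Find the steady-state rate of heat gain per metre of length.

Series thermal resistances, inner to outer:
  R'_stainless steel = ln(0.0518/0.0484)/(2πk) = 0.06789/(2π·16.3) = 6.629×10^-4 m·K/W
  R'_aerogel blanket = ln(0.120/0.0518)/(2πk) = 0.8401/(2π·0.0159) = 8.409 m·K/W
  R'_polyurethane foam = ln(0.153/0.120)/(2πk) = 0.2429/(2π·0.0236) = 1.638 m·K/W
ΣR = 6.629×10^-4 + 8.409 + 1.638 = 10.05 m·K/W
Q' = ΔT/ΣR = (281.64 K − 301.6 K)/10.05 = -1.99 W/m
(Negative Q' ⇒ heat flows inward; heat gain = 1.99 W/m.)

Q' = 1.99 W/m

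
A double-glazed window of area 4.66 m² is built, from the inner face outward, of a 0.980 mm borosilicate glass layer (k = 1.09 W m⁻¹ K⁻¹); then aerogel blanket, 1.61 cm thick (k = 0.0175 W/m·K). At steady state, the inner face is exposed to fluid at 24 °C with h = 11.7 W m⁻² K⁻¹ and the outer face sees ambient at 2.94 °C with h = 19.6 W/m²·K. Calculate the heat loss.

Treat each layer as a resistance in series:
  R_conv,in = 1/(hA) = 1/(11.7·4.66) = 0.01834 K/W
  R_borosilicate glass = L/(kA) = 9.80×10^-4/(1.09·4.66) = 1.929×10^-4 K/W
  R_aerogel blanket = L/(kA) = 0.0161/(0.0175·4.66) = 0.1974 K/W
  R_conv,out = 1/(hA) = 1/(19.6·4.66) = 0.01095 K/W
ΣR = 0.01834 + 1.929×10^-4 + 0.1974 + 0.01095 = 0.2269 K/W
Q = ΔT/ΣR = (24 °C − 2.94 °C)/0.2269 = 92.8 W

Q = 92.8 W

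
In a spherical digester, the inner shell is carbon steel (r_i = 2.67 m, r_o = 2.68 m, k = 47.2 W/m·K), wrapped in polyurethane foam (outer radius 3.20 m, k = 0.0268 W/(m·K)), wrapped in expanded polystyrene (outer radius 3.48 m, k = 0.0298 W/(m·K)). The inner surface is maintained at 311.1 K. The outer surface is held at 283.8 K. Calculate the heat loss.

Q = 110 W

Treat each layer as a resistance in series:
  R_carbon steel = (1/2.67 − 1/2.68)/(4πk) = 0.001398/(4π·47.2) = 2.356×10^-6 K/W
  R_polyurethane foam = (1/2.68 − 1/3.20)/(4πk) = 0.06063/(4π·0.0268) = 0.1800 K/W
  R_expanded polystyrene = (1/3.20 − 1/3.48)/(4πk) = 0.02514/(4π·0.0298) = 0.06714 K/W
ΣR = 2.356×10^-6 + 0.1800 + 0.06714 = 0.2471 K/W
Q = ΔT/ΣR = (311.1 K − 283.8 K)/0.2471 = 110 W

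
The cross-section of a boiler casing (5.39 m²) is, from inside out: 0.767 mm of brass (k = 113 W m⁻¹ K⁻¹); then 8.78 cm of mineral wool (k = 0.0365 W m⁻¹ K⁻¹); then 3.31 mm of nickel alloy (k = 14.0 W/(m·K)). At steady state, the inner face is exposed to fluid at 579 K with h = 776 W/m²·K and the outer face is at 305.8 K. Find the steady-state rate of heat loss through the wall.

Q = 612 W

Treat each layer as a resistance in series:
  R_conv,in = 1/(hA) = 1/(776·5.39) = 2.391×10^-4 K/W
  R_brass = L/(kA) = 7.67×10^-4/(113·5.39) = 1.259×10^-6 K/W
  R_mineral wool = L/(kA) = 0.0878/(0.0365·5.39) = 0.4463 K/W
  R_nickel alloy = L/(kA) = 0.00331/(14.0·5.39) = 4.386×10^-5 K/W
ΣR = 2.391×10^-4 + 1.259×10^-6 + 0.4463 + 4.386×10^-5 = 0.4466 K/W
Q = ΔT/ΣR = (579 K − 305.8 K)/0.4466 = 612 W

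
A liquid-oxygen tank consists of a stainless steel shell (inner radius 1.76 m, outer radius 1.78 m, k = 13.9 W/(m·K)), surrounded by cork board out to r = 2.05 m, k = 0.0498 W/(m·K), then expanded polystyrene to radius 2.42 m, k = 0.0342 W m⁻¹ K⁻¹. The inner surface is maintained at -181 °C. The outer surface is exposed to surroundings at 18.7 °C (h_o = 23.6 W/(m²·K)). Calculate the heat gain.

Treat each layer as a resistance in series:
  R_stainless steel = (1/1.76 − 1/1.78)/(4πk) = 0.006384/(4π·13.9) = 3.655×10^-5 K/W
  R_cork board = (1/1.78 − 1/2.05)/(4πk) = 0.07399/(4π·0.0498) = 0.1182 K/W
  R_expanded polystyrene = (1/2.05 − 1/2.42)/(4πk) = 0.07458/(4π·0.0342) = 0.1735 K/W
  R_conv,out = 1/(4πr²h) = 1/(4π·2.42²·23.6) = 5.758×10^-4 K/W
ΣR = 3.655×10^-5 + 0.1182 + 0.1735 + 5.758×10^-4 = 0.2923 K/W
Q = ΔT/ΣR = (-181 °C − 18.7 °C)/0.2923 = -683 W
(Negative Q ⇒ heat flows inward; heat gain = 683 W.)

Q = 683 W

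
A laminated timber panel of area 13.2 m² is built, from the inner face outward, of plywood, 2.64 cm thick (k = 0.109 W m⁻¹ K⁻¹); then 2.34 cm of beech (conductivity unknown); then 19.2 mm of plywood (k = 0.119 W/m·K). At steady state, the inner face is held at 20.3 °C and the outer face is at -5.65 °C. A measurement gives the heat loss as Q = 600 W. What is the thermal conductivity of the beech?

ΣR = ΔT/Q = |20.3 − -5.65|/600 = 0.04325 K/W
Known resistances:
  R_plywood = L/(kA) = 0.0264/(0.109·13.2) = 0.01835 K/W
  R_plywood = L/(kA) = 0.0192/(0.119·13.2) = 0.01222 K/W
R_beech = ΣR − ΣR_known = 0.04325 − 0.03057 = 0.01268 K/W
L/(kA) = 0.01268 ⇒ k = 0.0234/(0.01268·13.2) = 0.140 W/m·K

k = 0.140 W/m·K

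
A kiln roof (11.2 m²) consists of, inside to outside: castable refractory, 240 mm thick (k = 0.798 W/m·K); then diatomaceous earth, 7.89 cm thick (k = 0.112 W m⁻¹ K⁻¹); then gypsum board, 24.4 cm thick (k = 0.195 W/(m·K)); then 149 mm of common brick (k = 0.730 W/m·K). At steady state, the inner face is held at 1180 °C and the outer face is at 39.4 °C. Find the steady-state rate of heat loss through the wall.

Q = 5.19 kW

Series thermal resistances, inner to outer:
  R_castable refractory = L/(kA) = 0.240/(0.798·11.2) = 0.02685 K/W
  R_diatomaceous earth = L/(kA) = 0.0789/(0.112·11.2) = 0.06290 K/W
  R_gypsum board = L/(kA) = 0.244/(0.195·11.2) = 0.1117 K/W
  R_common brick = L/(kA) = 0.149/(0.730·11.2) = 0.01822 K/W
ΣR = 0.02685 + 0.06290 + 0.1117 + 0.01822 = 0.2197 K/W
Q = ΔT/ΣR = (1180 °C − 39.4 °C)/0.2197 = 5190 W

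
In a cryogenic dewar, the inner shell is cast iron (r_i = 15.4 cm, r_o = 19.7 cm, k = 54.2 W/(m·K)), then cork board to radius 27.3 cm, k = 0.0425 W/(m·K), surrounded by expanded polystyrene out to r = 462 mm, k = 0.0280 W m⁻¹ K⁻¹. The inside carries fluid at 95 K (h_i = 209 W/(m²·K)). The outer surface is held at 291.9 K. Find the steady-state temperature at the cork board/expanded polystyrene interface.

T = 171 K

Series thermal resistances, inner to outer:
  R_conv,in = 1/(4πr²h) = 1/(4π·0.154²·209) = 0.01605 K/W
  R_cast iron = (1/0.154 − 1/0.197)/(4πk) = 1.417/(4π·54.2) = 0.002081 K/W
  R_cork board = (1/0.197 − 1/0.273)/(4πk) = 1.413/(4π·0.0425) = 2.646 K/W
  R_expanded polystyrene = (1/0.273 − 1/0.462)/(4πk) = 1.499/(4π·0.0280) = 4.259 K/W
ΣR = 0.01605 + 0.002081 + 2.646 + 4.259 = 6.923 K/W
Q = ΔT/ΣR = (95 K − 291.9 K)/6.923 = -28.44 W
From the inner boundary to the cork board/expanded polystyrene interface, ΣR_partial = 2.664 K/W.
T_interface = T_in − Q·ΣR_partial = 95 K − (-28.44)(2.664) = 171 K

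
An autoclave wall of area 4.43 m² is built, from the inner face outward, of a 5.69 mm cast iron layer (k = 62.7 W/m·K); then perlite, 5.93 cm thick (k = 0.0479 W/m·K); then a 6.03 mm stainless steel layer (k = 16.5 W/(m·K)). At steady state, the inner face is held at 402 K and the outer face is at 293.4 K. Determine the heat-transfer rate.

Treat each layer as a resistance in series:
  R_cast iron = L/(kA) = 0.00569/(62.7·4.43) = 2.049×10^-5 K/W
  R_perlite = L/(kA) = 0.0593/(0.0479·4.43) = 0.2795 K/W
  R_stainless steel = L/(kA) = 0.00603/(16.5·4.43) = 8.250×10^-5 K/W
ΣR = 2.049×10^-5 + 0.2795 + 8.250×10^-5 = 0.2796 K/W
Q = ΔT/ΣR = (402 K − 293.4 K)/0.2796 = 388 W

Q = 388 W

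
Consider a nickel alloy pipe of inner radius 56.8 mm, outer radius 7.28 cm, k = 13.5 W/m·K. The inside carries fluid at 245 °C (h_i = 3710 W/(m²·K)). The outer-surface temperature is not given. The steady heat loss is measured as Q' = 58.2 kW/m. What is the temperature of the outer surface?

Series resistances:
  R'_conv,in = 1/(2πr h) = 1/(2π·0.0568·3710) = 7.553×10^-4 m·K/W
  R'_nickel alloy = ln(0.0728/0.0568)/(2πk) = 0.2482/(2π·13.5) = 0.002926 m·K/W
ΣR = 0.003681 m·K/W
ΔT = Q'·ΣR = 58200 × 0.003681 = 214.2 K
Heat flows outward, so T_out = T_in − ΔT = 245 − 214.2 = 30.8 °C

T_out = 30.8 °C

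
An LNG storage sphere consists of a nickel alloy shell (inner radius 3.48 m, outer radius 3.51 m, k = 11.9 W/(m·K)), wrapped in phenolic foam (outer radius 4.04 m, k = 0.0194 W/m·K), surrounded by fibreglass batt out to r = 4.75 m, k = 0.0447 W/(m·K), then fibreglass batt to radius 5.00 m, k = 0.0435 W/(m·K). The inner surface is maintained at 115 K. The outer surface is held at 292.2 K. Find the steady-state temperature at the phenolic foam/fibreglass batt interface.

Treat each layer as a resistance in series:
  R_nickel alloy = (1/3.48 − 1/3.51)/(4πk) = 0.002456/(4π·11.9) = 1.642×10^-5 K/W
  R_phenolic foam = (1/3.51 − 1/4.04)/(4πk) = 0.03738/(4π·0.0194) = 0.1533 K/W
  R_fibreglass batt = (1/4.04 − 1/4.75)/(4πk) = 0.03700/(4π·0.0447) = 0.06587 K/W
  R_fibreglass batt = (1/4.75 − 1/5.00)/(4πk) = 0.01053/(4π·0.0435) = 0.01926 K/W
ΣR = 1.642×10^-5 + 0.1533 + 0.06587 + 0.01926 = 0.2384 K/W
Q = ΔT/ΣR = (115 K − 292.2 K)/0.2384 = -743.3 W
From the inner boundary to the phenolic foam/fibreglass batt interface, ΣR_partial = 0.1533 K/W.
T_interface = T_in − Q·ΣR_partial = 115 K − (-743.3)(0.1533) = 228.9 K

T = 228.9 K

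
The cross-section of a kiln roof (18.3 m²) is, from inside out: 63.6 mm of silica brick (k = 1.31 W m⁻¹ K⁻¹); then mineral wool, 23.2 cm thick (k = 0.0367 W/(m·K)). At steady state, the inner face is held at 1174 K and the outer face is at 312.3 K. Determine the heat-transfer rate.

Q = 2480 W

Resistance network (inner→outer):
  R_silica brick = L/(kA) = 0.0636/(1.31·18.3) = 0.002653 K/W
  R_mineral wool = L/(kA) = 0.232/(0.0367·18.3) = 0.3454 K/W
ΣR = 0.002653 + 0.3454 = 0.3481 K/W
Q = ΔT/ΣR = (1174 K − 312.3 K)/0.3481 = 2480 W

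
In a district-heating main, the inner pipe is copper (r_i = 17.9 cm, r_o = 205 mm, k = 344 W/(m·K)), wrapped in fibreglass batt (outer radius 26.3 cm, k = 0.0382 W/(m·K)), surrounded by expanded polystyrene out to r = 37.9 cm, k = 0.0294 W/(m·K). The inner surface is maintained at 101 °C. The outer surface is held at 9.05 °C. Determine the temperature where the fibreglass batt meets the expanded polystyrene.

Treat each layer as a resistance in series:
  R'_copper = ln(0.205/0.179)/(2πk) = 0.1356/(2π·344) = 6.275×10^-5 m·K/W
  R'_fibreglass batt = ln(0.263/0.205)/(2πk) = 0.2491/(2π·0.0382) = 1.038 m·K/W
  R'_expanded polystyrene = ln(0.379/0.263)/(2πk) = 0.3654/(2π·0.0294) = 1.978 m·K/W
ΣR = 6.275×10^-5 + 1.038 + 1.978 = 3.016 m·K/W
Q' = ΔT/ΣR = (101 °C − 9.05 °C)/3.016 = 30.49 W/m
From the inner boundary to the fibreglass batt/expanded polystyrene interface, ΣR_partial = 1.038 m·K/W.
T_interface = T_in − Q'·ΣR_partial = 101 °C − (30.49)(1.038) = 69.4 °C

T = 69.4 °C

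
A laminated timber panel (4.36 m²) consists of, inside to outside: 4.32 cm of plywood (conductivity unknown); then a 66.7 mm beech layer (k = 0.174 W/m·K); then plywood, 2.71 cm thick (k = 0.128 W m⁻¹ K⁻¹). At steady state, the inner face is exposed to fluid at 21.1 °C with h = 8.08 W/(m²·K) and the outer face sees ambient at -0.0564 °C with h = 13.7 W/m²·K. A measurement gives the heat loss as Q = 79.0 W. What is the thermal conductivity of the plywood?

ΣR = ΔT/Q = |21.1 − -0.0564|/79.0 = 0.2678 K/W
Known resistances:
  R_conv,in = 1/(hA) = 1/(8.08·4.36) = 0.02839 K/W
  R_beech = L/(kA) = 0.0667/(0.174·4.36) = 0.08792 K/W
  R_plywood = L/(kA) = 0.0271/(0.128·4.36) = 0.04856 K/W
  R_conv,out = 1/(hA) = 1/(13.7·4.36) = 0.01674 K/W
R_plywood = ΣR − ΣR_known = 0.2678 − 0.1816 = 0.08620 K/W
L/(kA) = 0.08620 ⇒ k = 0.0432/(0.08620·4.36) = 0.115 W/m·K

k = 0.115 W/m·K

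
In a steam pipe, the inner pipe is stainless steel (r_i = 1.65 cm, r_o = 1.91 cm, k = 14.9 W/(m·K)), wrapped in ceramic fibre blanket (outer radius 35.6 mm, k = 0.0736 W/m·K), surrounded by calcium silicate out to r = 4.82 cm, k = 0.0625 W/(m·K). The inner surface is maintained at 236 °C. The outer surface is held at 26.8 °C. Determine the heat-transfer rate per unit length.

Q' = 98.7 W/m

Series thermal resistances, inner to outer:
  R'_stainless steel = ln(0.0191/0.0165)/(2πk) = 0.1463/(2π·14.9) = 0.001563 m·K/W
  R'_ceramic fibre blanket = ln(0.0356/0.0191)/(2πk) = 0.6227/(2π·0.0736) = 1.346 m·K/W
  R'_calcium silicate = ln(0.0482/0.0356)/(2πk) = 0.3030/(2π·0.0625) = 0.7716 m·K/W
ΣR = 0.001563 + 1.346 + 0.7716 = 2.119 m·K/W
Q' = ΔT/ΣR = (236 °C − 26.8 °C)/2.119 = 98.7 W/m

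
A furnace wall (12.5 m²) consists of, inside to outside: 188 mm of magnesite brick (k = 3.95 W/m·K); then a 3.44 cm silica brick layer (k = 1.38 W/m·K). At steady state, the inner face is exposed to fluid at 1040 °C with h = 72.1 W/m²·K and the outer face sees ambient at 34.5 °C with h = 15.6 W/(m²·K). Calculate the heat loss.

Resistance network (inner→outer):
  R_conv,in = 1/(hA) = 1/(72.1·12.5) = 0.001110 K/W
  R_magnesite brick = L/(kA) = 0.188/(3.95·12.5) = 0.003808 K/W
  R_silica brick = L/(kA) = 0.0344/(1.38·12.5) = 0.001994 K/W
  R_conv,out = 1/(hA) = 1/(15.6·12.5) = 0.005128 K/W
ΣR = 0.001110 + 0.003808 + 0.001994 + 0.005128 = 0.01204 K/W
Q = ΔT/ΣR = (1040 °C − 34.5 °C)/0.01204 = 83500 W

Q = 83.5 kW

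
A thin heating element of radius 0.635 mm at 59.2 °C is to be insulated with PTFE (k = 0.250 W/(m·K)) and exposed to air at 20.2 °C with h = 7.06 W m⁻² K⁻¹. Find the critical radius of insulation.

r_cr = 3.54 cm

For a cylinder, r_cr = k_ins/h = 0.250/7.06 = 0.0354 m = 3.54 cm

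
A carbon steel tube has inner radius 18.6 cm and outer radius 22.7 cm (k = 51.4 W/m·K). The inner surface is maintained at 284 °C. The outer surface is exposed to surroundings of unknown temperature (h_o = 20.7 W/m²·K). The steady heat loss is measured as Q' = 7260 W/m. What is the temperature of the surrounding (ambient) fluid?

Sum the resistances:
  R'_carbon steel = ln(0.227/0.186)/(2πk) = 0.1992/(2π·51.4) = 6.168×10^-4 m·K/W
  R'_conv,out = 1/(2πr h) = 1/(2π·0.227·20.7) = 0.03387 m·K/W
ΣR = 0.03449 m·K/W
ΔT = Q'·ΣR = 7260 × 0.03449 = 250.4 K
Heat flows outward, so T_out = T_in − ΔT = 284 − 250.4 = 33.6 °C

T_out = 33.6 °C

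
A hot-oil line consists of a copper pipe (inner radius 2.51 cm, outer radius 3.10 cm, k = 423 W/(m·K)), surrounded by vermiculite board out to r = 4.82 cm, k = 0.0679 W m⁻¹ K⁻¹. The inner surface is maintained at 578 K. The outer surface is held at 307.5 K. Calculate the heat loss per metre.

Q' = 261 W/m

Treat each layer as a resistance in series:
  R'_copper = ln(0.0310/0.0251)/(2πk) = 0.2111/(2π·423) = 7.943×10^-5 m·K/W
  R'_vermiculite board = ln(0.0482/0.0310)/(2πk) = 0.4414/(2π·0.0679) = 1.035 m·K/W
ΣR = 7.943×10^-5 + 1.035 = 1.035 m·K/W
Q' = ΔT/ΣR = (578 K − 307.5 K)/1.035 = 261 W/m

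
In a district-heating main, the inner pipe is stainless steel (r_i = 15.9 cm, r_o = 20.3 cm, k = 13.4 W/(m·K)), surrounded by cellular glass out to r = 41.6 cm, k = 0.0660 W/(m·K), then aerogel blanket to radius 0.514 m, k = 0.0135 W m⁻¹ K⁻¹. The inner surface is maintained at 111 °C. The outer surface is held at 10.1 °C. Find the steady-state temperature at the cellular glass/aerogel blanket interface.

Treat each layer as a resistance in series:
  R'_stainless steel = ln(0.203/0.159)/(2πk) = 0.2443/(2π·13.4) = 0.002902 m·K/W
  R'_cellular glass = ln(0.416/0.203)/(2πk) = 0.7175/(2π·0.0660) = 1.730 m·K/W
  R'_aerogel blanket = ln(0.514/0.416)/(2πk) = 0.2115/(2π·0.0135) = 2.494 m·K/W
ΣR = 0.002902 + 1.730 + 2.494 = 4.227 m·K/W
Q' = ΔT/ΣR = (111 °C − 10.1 °C)/4.227 = 23.87 W/m
From the inner boundary to the cellular glass/aerogel blanket interface, ΣR_partial = 1.733 m·K/W.
T_interface = T_in − Q'·ΣR_partial = 111 °C − (23.87)(1.733) = 69.6 °C

T = 69.6 °C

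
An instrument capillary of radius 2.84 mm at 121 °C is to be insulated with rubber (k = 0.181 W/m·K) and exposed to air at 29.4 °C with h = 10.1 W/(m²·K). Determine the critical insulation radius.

For a cylinder, r_cr = k_ins/h = 0.181/10.1 = 0.0179 m = 1.79 cm

r_cr = 1.79 cm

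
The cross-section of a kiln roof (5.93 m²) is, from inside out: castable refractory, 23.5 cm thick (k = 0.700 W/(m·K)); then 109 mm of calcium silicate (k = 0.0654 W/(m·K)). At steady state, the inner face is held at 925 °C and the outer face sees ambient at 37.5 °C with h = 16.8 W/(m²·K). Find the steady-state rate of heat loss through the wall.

Q = 2.55 kW

Series thermal resistances, inner to outer:
  R_castable refractory = L/(kA) = 0.235/(0.700·5.93) = 0.05661 K/W
  R_calcium silicate = L/(kA) = 0.109/(0.0654·5.93) = 0.2811 K/W
  R_conv,out = 1/(hA) = 1/(16.8·5.93) = 0.01004 K/W
ΣR = 0.05661 + 0.2811 + 0.01004 = 0.3478 K/W
Q = ΔT/ΣR = (925 °C − 37.5 °C)/0.3478 = 2550 W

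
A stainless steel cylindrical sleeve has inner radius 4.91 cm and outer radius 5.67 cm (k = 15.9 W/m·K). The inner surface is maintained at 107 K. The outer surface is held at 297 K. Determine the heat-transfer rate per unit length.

Q' = 132 kW/m

Q' = 2πk·ΔT/ln(r₂/r₁) = 2π × 15.9 × 190 / ln(0.0567/0.0491) = 1.32×10^5 W/m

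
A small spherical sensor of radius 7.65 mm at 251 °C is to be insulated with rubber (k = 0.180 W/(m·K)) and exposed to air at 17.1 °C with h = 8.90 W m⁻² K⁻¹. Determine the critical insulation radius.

r_cr = 4.04 cm

For a sphere, r_cr = 2k_ins/h = 2·0.180/8.90 = 0.0404 m = 4.04 cm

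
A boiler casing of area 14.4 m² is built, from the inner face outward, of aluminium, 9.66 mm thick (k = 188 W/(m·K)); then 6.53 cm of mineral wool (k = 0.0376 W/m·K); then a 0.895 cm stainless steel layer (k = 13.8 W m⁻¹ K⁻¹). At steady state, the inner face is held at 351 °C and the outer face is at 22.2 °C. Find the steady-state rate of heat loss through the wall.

Series thermal resistances, inner to outer:
  R_aluminium = L/(kA) = 0.00966/(188·14.4) = 3.568×10^-6 K/W
  R_mineral wool = L/(kA) = 0.0653/(0.0376·14.4) = 0.1206 K/W
  R_stainless steel = L/(kA) = 0.00895/(13.8·14.4) = 4.504×10^-5 K/W
ΣR = 3.568×10^-6 + 0.1206 + 4.504×10^-5 = 0.1206 K/W
Q = ΔT/ΣR = (351 °C − 22.2 °C)/0.1206 = 2730 W

Q = 2.73 kW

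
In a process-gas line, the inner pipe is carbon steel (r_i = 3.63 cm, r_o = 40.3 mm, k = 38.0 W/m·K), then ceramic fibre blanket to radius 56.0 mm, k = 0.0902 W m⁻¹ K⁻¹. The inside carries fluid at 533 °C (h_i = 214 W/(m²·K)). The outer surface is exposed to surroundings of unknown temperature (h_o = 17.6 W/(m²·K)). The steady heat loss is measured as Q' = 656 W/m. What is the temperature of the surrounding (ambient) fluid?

Sum the resistances:
  R'_conv,in = 1/(2πr h) = 1/(2π·0.0363·214) = 0.02049 m·K/W
  R'_carbon steel = ln(0.0403/0.0363)/(2πk) = 0.1045/(2π·38.0) = 4.378×10^-4 m·K/W
  R'_ceramic fibre blanket = ln(0.0560/0.0403)/(2πk) = 0.3290/(2π·0.0902) = 0.5805 m·K/W
  R'_conv,out = 1/(2πr h) = 1/(2π·0.0560·17.6) = 0.1615 m·K/W
ΣR = 0.7629 m·K/W
ΔT = Q'·ΣR = 656 × 0.7629 = 500.5 K
Heat flows outward, so T_out = T_in − ΔT = 533 − 500.5 = 32.5 °C

T_out = 32.5 °C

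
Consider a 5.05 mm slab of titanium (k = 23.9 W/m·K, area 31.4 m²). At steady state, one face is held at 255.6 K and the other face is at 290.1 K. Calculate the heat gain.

Q = 5.13×10^6 W

Q = kA·ΔT/L = 23.9 × 31.4 × |255.6 K − 290.1 K| / 0.00505 = 5.13×10^6 W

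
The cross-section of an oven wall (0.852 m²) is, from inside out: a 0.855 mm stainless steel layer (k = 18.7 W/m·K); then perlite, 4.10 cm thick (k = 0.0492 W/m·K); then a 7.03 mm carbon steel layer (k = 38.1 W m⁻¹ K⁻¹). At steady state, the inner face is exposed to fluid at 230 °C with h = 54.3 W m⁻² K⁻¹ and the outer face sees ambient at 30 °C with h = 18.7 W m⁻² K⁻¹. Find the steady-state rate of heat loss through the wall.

Series thermal resistances, inner to outer:
  R_conv,in = 1/(hA) = 1/(54.3·0.852) = 0.02162 K/W
  R_stainless steel = L/(kA) = 8.55×10^-4/(18.7·0.852) = 5.366×10^-5 K/W
  R_perlite = L/(kA) = 0.0410/(0.0492·0.852) = 0.9781 K/W
  R_carbon steel = L/(kA) = 0.00703/(38.1·0.852) = 2.166×10^-4 K/W
  R_conv,out = 1/(hA) = 1/(18.7·0.852) = 0.06277 K/W
ΣR = 0.02162 + 5.366×10^-5 + 0.9781 + 2.166×10^-4 + 0.06277 = 1.063 K/W
Q = ΔT/ΣR = (230 °C − 30 °C)/1.063 = 188 W

Q = 188 W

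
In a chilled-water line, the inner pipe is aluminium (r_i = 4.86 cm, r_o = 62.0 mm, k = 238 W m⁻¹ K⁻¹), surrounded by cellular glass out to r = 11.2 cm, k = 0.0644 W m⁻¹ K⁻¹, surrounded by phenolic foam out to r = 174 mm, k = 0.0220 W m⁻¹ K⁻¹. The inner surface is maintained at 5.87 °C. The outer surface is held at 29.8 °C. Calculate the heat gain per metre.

Treat each layer as a resistance in series:
  R'_aluminium = ln(0.0620/0.0486)/(2πk) = 0.2435/(2π·238) = 1.628×10^-4 m·K/W
  R'_cellular glass = ln(0.112/0.0620)/(2πk) = 0.5914/(2π·0.0644) = 1.461 m·K/W
  R'_phenolic foam = ln(0.174/0.112)/(2πk) = 0.4406/(2π·0.0220) = 3.187 m·K/W
ΣR = 1.628×10^-4 + 1.461 + 3.187 = 4.648 m·K/W
Q' = ΔT/ΣR = (5.87 °C − 29.8 °C)/4.648 = -5.15 W/m
(Negative Q' ⇒ heat flows inward; heat gain = 5.15 W/m.)

Q' = 5.15 W/m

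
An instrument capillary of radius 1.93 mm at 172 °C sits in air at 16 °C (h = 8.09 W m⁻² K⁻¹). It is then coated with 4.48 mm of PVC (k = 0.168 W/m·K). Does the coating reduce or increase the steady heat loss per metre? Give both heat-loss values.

increases: 15.3 → 37.1 W/m

Critical radius for a cylinder: r_cr = k/h = 0.0208 m = 2.08 cm.
Outer radius after coating: r₂ = 0.00193 + 0.00448 = 0.00641 m.
Since r₁ < r_cr and r₂ ≤ r_cr, the coating moves toward the maximum at r_cr — heat loss rises.
Bare: R = 1/(2πr₁h) = 10.19 m·K/W; Q = 156/10.19 = 15.3 W/m.
Coated: R = R_cond + R_conv = 4.206 m·K/W; Q = 156/4.206 = 37.1 W/m.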